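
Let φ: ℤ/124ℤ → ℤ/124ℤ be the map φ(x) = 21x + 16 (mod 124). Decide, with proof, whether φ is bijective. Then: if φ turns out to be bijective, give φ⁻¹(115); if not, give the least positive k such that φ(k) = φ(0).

111

If φ(a) = φ(b), then 21a ≡ 21b (mod 124). Because gcd(21, 124) = 1, we may cancel 21 to get a ≡ b (mod 124).
We now compute 21⁻¹ mod 124 explicitly. Euclid's algorithm: 124 = 5·21 + 19, 21 = 1·19 + 2, 19 = 9·2 + 1; back-substituting gives 1 = 65·21 − 11·124, so 21⁻¹ ≡ 65 (mod 124).
Then y ↦ 65(y − 16) is a two-sided inverse to φ, so every y ∈ ℤ/124ℤ has a preimage.
Thus φ is bijective.
Since φ is bijective, we compute φ⁻¹(115): solve 21x + 16 ≡ 115 (mod 124), i.e. 21x ≡ 99 (mod 124).
Multiplying by 21⁻¹ = 65 gives x ≡ 65·99 = 6435 = 51·124 + 111 ≡ 111 (mod 124).
Check: φ(111) = 21·111 + 16 = 2347 = 18·124 + 115 ≡ 115 (mod 124).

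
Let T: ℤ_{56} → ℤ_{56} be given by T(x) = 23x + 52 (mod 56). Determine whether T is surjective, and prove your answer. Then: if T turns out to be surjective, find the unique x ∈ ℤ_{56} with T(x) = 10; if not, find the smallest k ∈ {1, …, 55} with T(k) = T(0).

42

Since gcd(23, 56) = 1, 23 is invertible modulo 56. Euclid's algorithm: 56 = 2·23 + 10, 23 = 2·10 + 3, 10 = 3·3 + 1; back-substituting gives 1 = 39·23 − 16·56, so 23⁻¹ ≡ 39 (mod 56).
Then y ↦ 39(y − 52) is a two-sided inverse to T, so every y ∈ ℤ_{56} has a preimage.
So T is surjective.
Since T is surjective, we compute T⁻¹(10): solve 23x + 52 ≡ 10 (mod 56), i.e. 23x ≡ 14 (mod 56).
Multiplying by 23⁻¹ = 39 gives x ≡ 39·14 = 546 = 9·56 + 42 ≡ 42 (mod 56).
Check: T(42) = 23·42 + 52 = 1018 = 18·56 + 10 ≡ 10 (mod 56).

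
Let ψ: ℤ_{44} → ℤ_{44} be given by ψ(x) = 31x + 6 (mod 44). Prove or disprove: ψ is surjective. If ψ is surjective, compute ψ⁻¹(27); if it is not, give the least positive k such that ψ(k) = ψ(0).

Since gcd(31, 44) = 1, 31 is invertible modulo 44. Euclid's algorithm: 44 = 1·31 + 13, 31 = 2·13 + 5, 13 = 2·5 + 3, 5 = 1·3 + 2, 3 = 1·2 + 1; back-substituting gives 1 = 27·31 − 19·44, so 31⁻¹ ≡ 27 (mod 44).
Then y ↦ 27(y − 6) is a two-sided inverse to ψ, so every y ∈ ℤ_{44} has a preimage.
Therefore ψ is surjective.
Since ψ is surjective, we find ψ⁻¹(27): we need 31x ≡ 27 − 6 ≡ 21 (mod 44). Using 31⁻¹ = 27: x ≡ 27·21 = 567 = 12·44 + 39, so x = 39.
Check: ψ(39) = 31·39 + 6 = 1215 = 27·44 + 27 ≡ 27 (mod 44).

39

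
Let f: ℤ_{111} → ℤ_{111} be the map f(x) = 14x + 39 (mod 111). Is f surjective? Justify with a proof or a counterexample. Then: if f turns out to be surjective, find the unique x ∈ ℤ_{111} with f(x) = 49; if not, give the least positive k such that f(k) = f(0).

80

By definition, surjectivity means every element of the codomain has a preimage under f.
Since gcd(14, 111) = 1, 14 is invertible modulo 111. Euclid's algorithm: 111 = 7·14 + 13, 14 = 1·13 + 1; back-substituting gives 1 = 8·14 − 1·111, so 14⁻¹ ≡ 8 (mod 111).
For any y ∈ ℤ_{111}, x = 8(y − 39) mod 111 satisfies f(x) = 14·8(y − 39) + 39 ≡ y (since 14·8 ≡ 1 mod 111). So every y has a preimage.
So f is surjective.
Since f is surjective, we compute f⁻¹(49): solve 14x + 39 ≡ 49 (mod 111), i.e. 14x ≡ 10 (mod 111).
Multiplying by 14⁻¹ = 8 gives x ≡ 8·10 = 80 ≡ 80 (mod 111).
Check: f(80) = 14·80 + 39 = 1159 = 10·111 + 49 ≡ 49 (mod 111).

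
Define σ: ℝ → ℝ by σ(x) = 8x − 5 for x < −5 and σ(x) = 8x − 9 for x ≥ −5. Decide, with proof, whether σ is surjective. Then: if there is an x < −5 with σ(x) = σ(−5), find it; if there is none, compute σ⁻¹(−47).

Both pieces are strictly increasing (slopes 8 and 8), so each is injective on its own interval.
The left piece maps (−∞, −5) onto (−∞, −45); the right piece maps [−5, ∞) onto [−49, ∞).
The union (−∞, −45) ∪ [−49, ∞) covers ℝ, so σ is surjective.
For the follow-up: the images overlap, so an x < −5 with σ(x) = σ(−5) exists. σ(−5) = −49; solving 8x − 5 = −49 for x < −5 gives x = (−49 + 5)/8 = −11/2.

-11/2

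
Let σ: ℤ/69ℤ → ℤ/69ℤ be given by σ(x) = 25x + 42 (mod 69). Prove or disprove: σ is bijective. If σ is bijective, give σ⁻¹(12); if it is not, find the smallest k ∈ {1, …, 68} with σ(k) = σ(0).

Recall that σ is injective when σ(u) = σ(v) forces u = v.
Suppose σ(u) = σ(v) in ℤ/69ℤ. Then 25u + 42 ≡ 25v + 42 (mod 69), so 25(u − v) ≡ 0 (mod 69).
Since gcd(25, 69) = 1, 25 is invertible modulo 69, thus u − v ≡ 0 (mod 69), i.e. u = v.
We now compute 25⁻¹ mod 69 explicitly. Euclid's algorithm: 69 = 2·25 + 19, 25 = 1·19 + 6, 19 = 3·6 + 1; back-substituting gives 1 = 58·25 − 21·69, so 25⁻¹ ≡ 58 (mod 69).
Then y ↦ 58(y − 42) is a two-sided inverse to σ, so every y ∈ ℤ/69ℤ has a preimage.
So σ is bijective.
Since σ is bijective, we find σ⁻¹(12): we need 25x ≡ 12 − 42 ≡ 39 (mod 69). Using 25⁻¹ = 58: x ≡ 58·39 = 2262 = 32·69 + 54, so x = 54.
Check: σ(54) = 25·54 + 42 = 1392 = 20·69 + 12 ≡ 12 (mod 69).

54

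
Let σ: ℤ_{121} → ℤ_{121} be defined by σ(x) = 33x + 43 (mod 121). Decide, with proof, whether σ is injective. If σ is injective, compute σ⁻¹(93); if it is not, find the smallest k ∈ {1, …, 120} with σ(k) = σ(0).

We have gcd(33, 121) = 11 > 1. Taking a = 0 and b = 11: σ(0) = 43 and σ(11) = 33·11 + 43 = 406 ≡ 43 (mod 121).
So σ(0) = σ(11) while 0 ≠ 11, so σ is not injective.
Since σ is not injective, we find the least positive k with σ(k) = σ(0): this means 33k ≡ 0 (mod 121), i.e. 121 ∣ 33k. Since gcd(33, 121) = 11, dividing through by 11 this holds exactly when 11 ∣ 3k, and as gcd(3, 11) = 1, exactly when 11 ∣ k.
The smallest positive such k is 11.

11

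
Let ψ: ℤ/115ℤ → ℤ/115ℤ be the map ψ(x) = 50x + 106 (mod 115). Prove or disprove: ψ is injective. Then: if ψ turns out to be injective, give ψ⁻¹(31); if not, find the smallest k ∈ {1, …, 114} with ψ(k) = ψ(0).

23

We have gcd(50, 115) = 5 > 1. Taking u = 0 and v = 23: ψ(0) = 106 and ψ(23) = 50·23 + 106 = 1256 ≡ 106 (mod 115).
So ψ(0) = ψ(23) while 0 ≠ 23, so ψ is not injective.
Since ψ is not injective, we find the least positive k with ψ(k) = ψ(0): this means 50k ≡ 0 (mod 115), i.e. 115 ∣ 50k. Since gcd(50, 115) = 5, dividing through by 5 this holds exactly when 23 ∣ 10k, and as gcd(10, 23) = 1, exactly when 23 ∣ k.
The smallest positive such k is 23.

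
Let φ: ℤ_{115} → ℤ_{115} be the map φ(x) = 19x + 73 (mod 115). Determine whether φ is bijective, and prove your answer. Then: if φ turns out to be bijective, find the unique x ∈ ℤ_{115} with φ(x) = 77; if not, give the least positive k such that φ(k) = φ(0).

91

Recall that φ is injective if φ(s) = φ(t) implies s = t.
If φ(s) = φ(t), then 19s ≡ 19t (mod 115). Because gcd(19, 115) = 1, we may cancel 19 to get s ≡ t (mod 115).
We now compute 19⁻¹ mod 115 explicitly. Euclid's algorithm: 115 = 6·19 + 1; back-substituting gives 1 = 109·19 − 18·115, so 19⁻¹ ≡ 109 (mod 115).
Then y ↦ 109(y − 73) is a two-sided inverse to φ, so every y ∈ ℤ_{115} has a preimage.
Hence φ is bijective.
Since φ is bijective, we compute φ⁻¹(77): solve 19x + 73 ≡ 77 (mod 115), i.e. 19x ≡ 4 (mod 115).
Multiplying by 19⁻¹ = 109 gives x ≡ 109·4 = 436 = 3·115 + 91 ≡ 91 (mod 115).
Check: φ(91) = 19·91 + 73 = 1802 = 15·115 + 77 ≡ 77 (mod 115).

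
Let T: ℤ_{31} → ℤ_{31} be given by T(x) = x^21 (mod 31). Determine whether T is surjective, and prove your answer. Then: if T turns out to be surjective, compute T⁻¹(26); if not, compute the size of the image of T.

11

T(1) = 1^21 = 1.
T(5): Repeated squaring mod 31: 5^1 ≡ 5, 5^2 ≡ 5² = 25, 5^4 ≡ 25² = 625 ≡ 5, 5^8 ≡ 5² = 25, 5^16 ≡ 25² = 625 ≡ 5. Since 21 = 16 + 4 + 1, 5^21 ≡ 5·5·5: 5·5 = 25, then 25·5 = 125 ≡ 1. So 5^21 ≡ 1 (mod 31).
So T(1) = T(5) = 1 while 1 ≠ 5, hence T is not injective.
A non-injective map from the 31-element set ℤ_{31} to itself takes at most 30 distinct values, so it cannot be surjective. Therefore T is not surjective.
Since T is not surjective, we determine |image(T)|. Computing x^21 mod 31 for each x (by repeated squaring, reducing mod 31 at every step), the values T(0), T(1), …, T(30) are: 0, 1, 2, 15, 4, 1, 30, 4, 8, 8, 2, 27, 29, 15, 8, 15, 16, 23, 16, 2, 4, 29, 23, 23, 27, 1, 30, 27, 16, 29, 30.
The distinct values are {0, 1, 2, 4, 8, 15, 16, 23, 27, 29, 30}; there are 11 of them.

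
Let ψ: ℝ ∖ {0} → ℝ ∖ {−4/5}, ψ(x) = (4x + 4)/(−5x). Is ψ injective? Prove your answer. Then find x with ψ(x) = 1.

-4/9

Suppose ψ(u) = ψ(v). Cross-multiplying: (4u + 4)(−5v) = (4v + 4)(−5u).
Expanding both sides and cancelling the symmetric terms leaves 20·(u − v) = 0. Since 20 ≠ 0, u = v. Therefore ψ is injective.
Solving ψ(x) = 1: cross-multiplying gives 4x + 4 = 1(−5x), which rearranges to 9x = −4, so x = −4/9.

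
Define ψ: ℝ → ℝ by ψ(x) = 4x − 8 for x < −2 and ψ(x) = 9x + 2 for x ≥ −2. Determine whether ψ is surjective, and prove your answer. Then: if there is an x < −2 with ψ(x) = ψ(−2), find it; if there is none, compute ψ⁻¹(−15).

-17/9

Both pieces are strictly increasing (slopes 4 and 9), so each is injective on its own interval.
The left piece maps (−∞, −2) onto (−∞, −16); the right piece maps [−2, ∞) onto [−16, ∞).
These images together cover ℝ, so ψ is surjective.
Because the two images are disjoint, no x < −2 has ψ(x) = ψ(−2), so we compute ψ⁻¹(−15): −15 lies in [−16, ∞), so solve 9x + 2 = −15: x = (−15 − 2)/9 = −17/9.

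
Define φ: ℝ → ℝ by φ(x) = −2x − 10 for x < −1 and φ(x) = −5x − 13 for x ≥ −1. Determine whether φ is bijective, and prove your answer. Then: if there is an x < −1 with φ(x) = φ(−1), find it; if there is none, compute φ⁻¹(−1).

Both pieces are strictly decreasing (slopes −2 and −5), so each is injective on its own interval.
The left piece maps (−∞, −1) onto (−8, ∞); the right piece maps [−1, ∞) onto (−∞, −8].
Since −8 = −8, the images partition ℝ: φ is injective and surjective, hence bijective.
Because the two images are disjoint, no x < −1 has φ(x) = φ(−1), so we compute φ⁻¹(−1): −1 lies in (−8, ∞), so solve −2x − 10 = −1: x = (−1 + 10)/(−2) = −9/2.

-9/2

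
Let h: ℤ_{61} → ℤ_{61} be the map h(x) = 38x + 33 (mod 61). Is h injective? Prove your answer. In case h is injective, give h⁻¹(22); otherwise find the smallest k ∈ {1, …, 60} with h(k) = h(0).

Recall that injectivity means: for all u, v in the domain, h(u) = h(v) implies u = v.
Suppose h(u) = h(v) in ℤ_{61}. Then 38u + 33 ≡ 38v + 33 (mod 61), hence 38(u − v) ≡ 0 (mod 61).
Since gcd(38, 61) = 1, 38 is invertible modulo 61, hence u − v ≡ 0 (mod 61), i.e. u = v.
Thus h is injective.
We now compute 38⁻¹ mod 61 explicitly. Euclid's algorithm: 61 = 1·38 + 23, 38 = 1·23 + 15, 23 = 1·15 + 8, 15 = 1·8 + 7, 8 = 1·7 + 1; back-substituting gives 1 = 53·38 − 33·61, so 38⁻¹ ≡ 53 (mod 61).
Since h is injective, we compute h⁻¹(22): solve 38x + 33 ≡ 22 (mod 61), i.e. 38x ≡ 50 (mod 61).
Multiplying by 38⁻¹ = 53 gives x ≡ 53·50 = 2650 = 43·61 + 27 ≡ 27 (mod 61).
Check: h(27) = 38·27 + 33 = 1059 = 17·61 + 22 ≡ 22 (mod 61).

27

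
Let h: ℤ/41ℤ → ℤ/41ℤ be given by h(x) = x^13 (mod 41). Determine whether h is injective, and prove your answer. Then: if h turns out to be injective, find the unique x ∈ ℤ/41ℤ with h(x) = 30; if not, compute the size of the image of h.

Since 41 is prime, the nonzero elements of ℤ/41ℤ form a cyclic group of order 40.
As gcd(13, 40) = 1, raising to the 13th power is a bijection on this group: if a^13 ≡ b^13 then (ab^{−1})^13 = 1, and the only element of order dividing gcd(13, 40) = 1 is 1, so a = b.
With h(0) = 0 this makes h injective on all of ℤ/41ℤ, hence bijective (finite equal-size domain and codomain). In particular h is injective.
Since h is injective, we find the preimage of 30. The inverse of x ↦ x^13 on (ℤ/41ℤ)^× is x ↦ x^37, because 13·37 = 481 = 12·40 + 1 ≡ 1 (mod 40) and x^{40} = 1 for x ≠ 0 (Fermat). So h⁻¹(30) = 30^37 mod 41.
Repeated squaring mod 41: 30^1 ≡ 30, 30^2 ≡ 30² = 900 ≡ 39, 30^4 ≡ 39² = 1521 ≡ 4, 30^8 ≡ 4² = 16, 30^16 ≡ 16² = 256 ≡ 10, 30^32 ≡ 10² = 100 ≡ 18. Since 37 = 32 + 4 + 1, 30^37 ≡ 18·4·30: 18·4 = 72 ≡ 31, then 31·30 = 930 ≡ 28. So 30^37 ≡ 28 (mod 41).
Hence h⁻¹(30) = 28.

28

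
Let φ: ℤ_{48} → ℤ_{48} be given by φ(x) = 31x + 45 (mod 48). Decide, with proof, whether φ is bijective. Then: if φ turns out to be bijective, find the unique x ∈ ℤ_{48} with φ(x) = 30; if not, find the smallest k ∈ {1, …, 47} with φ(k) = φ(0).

Recall: injectivity means: for all s, t in the domain, φ(s) = φ(t) implies s = t.
If φ(s) = φ(t), then 31s ≡ 31t (mod 48). Because gcd(31, 48) = 1, we may cancel 31 to get s ≡ t (mod 48).
We now compute 31⁻¹ mod 48 explicitly. Euclid's algorithm: 48 = 1·31 + 17, 31 = 1·17 + 14, 17 = 1·14 + 3, 14 = 4·3 + 2, 3 = 1·2 + 1; back-substituting gives 1 = 31·31 − 20·48, so 31⁻¹ ≡ 31 (mod 48).
For any y ∈ ℤ_{48}, x = 31(y − 45) mod 48 satisfies φ(x) = 31·31(y − 45) + 45 ≡ y (since 31·31 ≡ 1 mod 48). So every y has a preimage.
Hence φ is bijective.
Since φ is bijective, we compute φ⁻¹(30): solve 31x + 45 ≡ 30 (mod 48), i.e. 31x ≡ 33 (mod 48).
Multiplying by 31⁻¹ = 31 gives x ≡ 31·33 = 1023 = 21·48 + 15 ≡ 15 (mod 48).
Check: φ(15) = 31·15 + 45 = 510 = 10·48 + 30 ≡ 30 (mod 48).

15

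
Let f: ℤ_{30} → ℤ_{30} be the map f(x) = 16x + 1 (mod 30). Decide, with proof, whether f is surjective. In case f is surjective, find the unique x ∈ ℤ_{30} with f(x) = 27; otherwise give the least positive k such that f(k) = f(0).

15

Recall: surjectivity means every element of the codomain has a preimage under f.
Since gcd(16, 30) = 2, we have 16x ≡ 0 (mod 2) for all x, so f(x) ≡ 1 (mod 2).
But 0 ≢ 1 (mod 2), so 0 ∈ ℤ_{30} has no preimage. So f is not surjective.
Since f is not surjective, we find the least positive k with f(k) = f(0): this means 16k ≡ 0 (mod 30), i.e. 30 ∣ 16k. Since gcd(16, 30) = 2, dividing through by 2 this holds exactly when 15 ∣ 8k, and as gcd(8, 15) = 1, exactly when 15 ∣ k.
The smallest positive such k is 15.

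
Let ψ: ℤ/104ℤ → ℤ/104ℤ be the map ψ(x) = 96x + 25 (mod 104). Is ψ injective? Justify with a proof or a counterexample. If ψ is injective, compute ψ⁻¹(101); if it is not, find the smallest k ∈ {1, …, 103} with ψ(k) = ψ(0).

Recall: injectivity means: for all u, v in the domain, ψ(u) = ψ(v) implies u = v.
We have gcd(96, 104) = 8 > 1. Taking u = 0 and v = 13: ψ(0) = 25 and ψ(13) = 96·13 + 25 = 1273 ≡ 25 (mod 104).
So ψ(0) = ψ(13) while 0 ≠ 13, so ψ is not injective.
Since ψ is not injective, we find the least positive k with ψ(k) = ψ(0): this means 96k ≡ 0 (mod 104), i.e. 104 ∣ 96k. Since gcd(96, 104) = 8, dividing through by 8 this holds exactly when 13 ∣ 12k, and as gcd(12, 13) = 1, exactly when 13 ∣ k.
The smallest positive such k is 13.

13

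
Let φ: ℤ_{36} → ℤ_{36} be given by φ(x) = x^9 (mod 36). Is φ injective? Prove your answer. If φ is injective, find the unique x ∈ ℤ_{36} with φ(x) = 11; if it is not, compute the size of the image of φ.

9

φ(0) = 0^9 = 0.
φ(6): Repeated squaring mod 36: 6^1 ≡ 6, 6^2 ≡ 6² = 36 ≡ 0, 6^4 ≡ 0² = 0, 6^8 ≡ 0² = 0. Since 9 = 8 + 1, 6^9 ≡ 0·6: 0·6 = 0. So 6^9 ≡ 0 (mod 36).
So φ(0) = φ(6) = 0 while 0 ≠ 6, hence φ is not injective.
Since φ is not injective, we determine |image(φ)|. Computing x^9 mod 36 for each x (by repeated squaring, reducing mod 36 at every step), the values φ(0), φ(1), …, φ(35) are: 0, 1, 8, 27, 28, 17, 0, 19, 8, 9, 28, 35, 0, 1, 8, 27, 28, 17, 0, 19, 8, 9, 28, 35, 0, 1, 8, 27, 28, 17, 0, 19, 8, 9, 28, 35.
The distinct values are {0, 1, 8, 9, 17, 19, 27, 28, 35}; there are 9 of them.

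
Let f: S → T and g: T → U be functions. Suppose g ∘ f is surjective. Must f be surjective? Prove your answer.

No. Take S = {0}, T = {0, 1, 2}, U = {0}, f(a) = 0 for every a ∈ S, and g(b) = 0 for every b ∈ T.
Then g ∘ f is surjective onto {0}, but 2 ∈ T has no preimage under f, so f is not surjective.

not surjective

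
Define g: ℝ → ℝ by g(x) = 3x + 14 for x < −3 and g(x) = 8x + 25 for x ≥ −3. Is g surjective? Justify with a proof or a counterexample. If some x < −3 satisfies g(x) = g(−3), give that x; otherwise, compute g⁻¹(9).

Both pieces are strictly increasing (slopes 3 and 8), so each is injective on its own interval.
The left piece maps (−∞, −3) onto (−∞, 5); the right piece maps [−3, ∞) onto [1, ∞).
The union (−∞, 5) ∪ [1, ∞) covers ℝ, so g is surjective.
For the follow-up: the images overlap, so an x < −3 with g(x) = g(−3) exists. g(−3) = 1; solving 3x + 14 = 1 for x < −3 gives x = (1 − 14)/3 = −13/3.

-13/3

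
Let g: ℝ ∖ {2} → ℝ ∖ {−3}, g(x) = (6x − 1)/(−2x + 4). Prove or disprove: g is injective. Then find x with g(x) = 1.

Suppose g(x_1) = g(x_2). Cross-multiplying: (6x_1 − 1)(−2x_2 + 4) = (6x_2 − 1)(−2x_1 + 4).
Expanding both sides and cancelling the symmetric terms leaves 22·(x_1 − x_2) = 0. Since 22 ≠ 0, x_1 = x_2. Thus g is injective.
Solving g(x) = 1: cross-multiplying gives 6x − 1 = 1(−2x + 4), which rearranges to 8x = 5, so x = 5/8.

5/8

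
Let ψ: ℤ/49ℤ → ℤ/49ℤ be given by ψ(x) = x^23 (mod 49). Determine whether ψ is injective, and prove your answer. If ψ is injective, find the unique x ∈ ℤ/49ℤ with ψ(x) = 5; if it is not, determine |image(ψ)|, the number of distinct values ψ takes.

ψ(0) = 0^23 = 0.
ψ(7): Repeated squaring mod 49: 7^1 ≡ 7, 7^2 ≡ 7² = 49 ≡ 0, 7^4 ≡ 0² = 0, 7^8 ≡ 0² = 0, 7^16 ≡ 0² = 0. Since 23 = 16 + 4 + 2 + 1, 7^23 ≡ 0·0·0·7: 0·0 = 0, then 0·0 = 0, then 0·7 = 0. So 7^23 ≡ 0 (mod 49).
So ψ(0) = ψ(7) = 0 while 0 ≠ 7, therefore ψ is not injective.
Since ψ is not injective, we determine |image(ψ)|. Computing x^23 mod 49 for each x (by repeated squaring, reducing mod 49 at every step), the values ψ(0), ψ(1), …, ψ(48) are: 0, 1, 4, 40, 16, 24, 13, 0, 15, 32, 47, 23, 3, 27, 0, 29, 11, 5, 30, 31, 41, 0, 43, 39, 12, 37, 10, 6, 0, 8, 18, 19, 44, 38, 20, 0, 22, 46, 26, 2, 17, 34, 0, 36, 25, 33, 9, 45, 48.
The distinct values are {0, 1, 2, 3, 4, 5, 6, 8, 9, 10, 11, 12, 13, 15, 16, 17, 18, 19, 20, 22, 23, 24, 25, 26, 27, 29, 30, 31, 32, 33, 34, 36, 37, 38, 39, 40, 41, 43, 44, 45, 46, 47, 48}; there are 43 of them.

43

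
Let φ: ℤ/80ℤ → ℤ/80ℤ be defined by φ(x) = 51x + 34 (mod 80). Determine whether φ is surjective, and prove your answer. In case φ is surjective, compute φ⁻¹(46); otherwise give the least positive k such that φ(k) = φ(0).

Since gcd(51, 80) = 1, 51 is invertible modulo 80. Euclid's algorithm: 80 = 1·51 + 29, 51 = 1·29 + 22, 29 = 1·22 + 7, 22 = 3·7 + 1; back-substituting gives 1 = 11·51 − 7·80, so 51⁻¹ ≡ 11 (mod 80).
For any y ∈ ℤ/80ℤ, x = 11(y − 34) mod 80 satisfies φ(x) = 51·11(y − 34) + 34 ≡ y (since 51·11 ≡ 1 mod 80). So every y has a preimage.
Therefore φ is surjective.
Since φ is surjective, we compute φ⁻¹(46): solve 51x + 34 ≡ 46 (mod 80), i.e. 51x ≡ 12 (mod 80).
Multiplying by 51⁻¹ = 11 gives x ≡ 11·12 = 132 = 1·80 + 52 ≡ 52 (mod 80).
Check: φ(52) = 51·52 + 34 = 2686 = 33·80 + 46 ≡ 46 (mod 80).

52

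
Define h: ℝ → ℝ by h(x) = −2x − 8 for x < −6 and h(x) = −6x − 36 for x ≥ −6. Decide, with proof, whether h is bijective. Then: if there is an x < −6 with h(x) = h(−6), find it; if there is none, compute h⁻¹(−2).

-17/3

Both pieces are strictly decreasing (slopes −2 and −6), so each is injective on its own interval.
The left piece maps (−∞, −6) onto (4, ∞); the right piece maps [−6, ∞) onto (−∞, 0].
The images leave a gap (4 has no preimage), so h is not surjective, hence not bijective.
Because the two images are disjoint, no x < −6 has h(x) = h(−6), so we compute h⁻¹(−2): −2 lies in (−∞, 0], so solve −6x − 36 = −2: x = (−2 + 36)/(−6) = −17/3.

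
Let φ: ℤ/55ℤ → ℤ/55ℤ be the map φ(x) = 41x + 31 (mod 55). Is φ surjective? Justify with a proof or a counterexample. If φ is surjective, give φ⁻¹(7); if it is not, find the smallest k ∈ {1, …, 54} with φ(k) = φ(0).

41

By definition, surjectivity means every element of the codomain has a preimage under φ.
Since gcd(41, 55) = 1, 41 is invertible modulo 55. Euclid's algorithm: 55 = 1·41 + 14, 41 = 2·14 + 13, 14 = 1·13 + 1; back-substituting gives 1 = 51·41 − 38·55, so 41⁻¹ ≡ 51 (mod 55).
For any y ∈ ℤ/55ℤ, x = 51(y − 31) mod 55 satisfies φ(x) = 41·51(y − 31) + 31 ≡ y (since 41·51 ≡ 1 mod 55). So every y has a preimage.
So φ is surjective.
Since φ is surjective, we find φ⁻¹(7): we need 41x ≡ 7 − 31 ≡ 31 (mod 55). Using 41⁻¹ = 51: x ≡ 51·31 = 1581 = 28·55 + 41, so x = 41.
Check: φ(41) = 41·41 + 31 = 1712 = 31·55 + 7 ≡ 7 (mod 55).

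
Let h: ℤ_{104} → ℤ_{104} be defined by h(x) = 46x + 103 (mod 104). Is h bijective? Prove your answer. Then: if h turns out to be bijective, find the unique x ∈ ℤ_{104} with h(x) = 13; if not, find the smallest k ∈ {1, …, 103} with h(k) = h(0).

52

We have gcd(46, 104) = 2 > 1. Taking s = 0 and t = 52: h(0) = 103 and h(52) = 46·52 + 103 = 2495 ≡ 103 (mod 104).
So h(0) = h(52) while 0 ≠ 52, therefore h is not injective, hence not bijective.
Since h is not bijective, we find the least positive k with h(k) = h(0): this means 46k ≡ 0 (mod 104), i.e. 104 ∣ 46k. Since gcd(46, 104) = 2, dividing through by 2 this holds exactly when 52 ∣ 23k, and as gcd(23, 52) = 1, exactly when 52 ∣ k.
The smallest positive such k is 52.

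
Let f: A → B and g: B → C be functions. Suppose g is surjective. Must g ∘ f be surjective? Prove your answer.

not surjective

No. Take A = {0}, B = C = {0, 1, 2}, f(0) = 0, and g = identity (surjective).
Then (g ∘ f)(0) = 0, and 2 ∈ C has no preimage under g ∘ f, so g ∘ f is not surjective.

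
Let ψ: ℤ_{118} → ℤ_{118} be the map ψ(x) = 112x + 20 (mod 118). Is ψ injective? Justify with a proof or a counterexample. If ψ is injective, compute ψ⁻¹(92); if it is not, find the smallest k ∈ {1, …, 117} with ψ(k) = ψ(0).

We have gcd(112, 118) = 2 > 1. Taking s = 0 and t = 59: ψ(0) = 20 and ψ(59) = 112·59 + 20 = 6628 ≡ 20 (mod 118).
So ψ(0) = ψ(59) while 0 ≠ 59, so ψ is not injective.
Since ψ is not injective, we find the least positive k with ψ(k) = ψ(0): this means 112k ≡ 0 (mod 118), i.e. 118 ∣ 112k. Since gcd(112, 118) = 2, dividing through by 2 this holds exactly when 59 ∣ 56k, and as gcd(56, 59) = 1, exactly when 59 ∣ k.
The smallest positive such k is 59.

59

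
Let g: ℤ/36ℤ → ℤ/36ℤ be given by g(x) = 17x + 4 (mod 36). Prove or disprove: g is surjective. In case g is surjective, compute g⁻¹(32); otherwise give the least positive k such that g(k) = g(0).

Since gcd(17, 36) = 1, 17 is invertible modulo 36. Euclid's algorithm: 36 = 2·17 + 2, 17 = 8·2 + 1; back-substituting gives 1 = 17·17 − 8·36, so 17⁻¹ ≡ 17 (mod 36).
For any y ∈ ℤ/36ℤ, x = 17(y − 4) mod 36 satisfies g(x) = 17·17(y − 4) + 4 ≡ y (since 17·17 ≡ 1 mod 36). So every y has a preimage.
Hence g is surjective.
Since g is surjective, we compute g⁻¹(32): solve 17x + 4 ≡ 32 (mod 36), i.e. 17x ≡ 28 (mod 36).
Multiplying by 17⁻¹ = 17 gives x ≡ 17·28 = 476 = 13·36 + 8 ≡ 8 (mod 36).
Check: g(8) = 17·8 + 4 = 140 = 3·36 + 32 ≡ 32 (mod 36).

8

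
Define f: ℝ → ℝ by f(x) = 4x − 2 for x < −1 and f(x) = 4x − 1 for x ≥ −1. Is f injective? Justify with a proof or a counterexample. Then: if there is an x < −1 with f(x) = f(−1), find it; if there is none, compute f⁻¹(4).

5/4

Both pieces are strictly increasing (slopes 4 and 4), so each is injective on its own interval.
The left piece maps (−∞, −1) onto (−∞, −6); the right piece maps [−1, ∞) onto [−5, ∞).
These images are disjoint, so no value is attained by both pieces. So f is injective.
Because the two images are disjoint, no x < −1 has f(x) = f(−1), so we compute f⁻¹(4): 4 lies in [−5, ∞), so solve 4x − 1 = 4: x = (4 + 1)/4 = 5/4.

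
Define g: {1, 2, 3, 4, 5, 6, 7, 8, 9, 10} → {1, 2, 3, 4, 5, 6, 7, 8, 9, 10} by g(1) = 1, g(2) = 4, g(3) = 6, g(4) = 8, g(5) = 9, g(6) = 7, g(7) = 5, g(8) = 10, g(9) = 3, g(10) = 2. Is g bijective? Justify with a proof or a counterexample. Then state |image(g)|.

10

The values 1, 4, 6, 8, 9, 7, 5, 10, 3, 2 are a permutation of {1, 2, 3, 4, 5, 6, 7, 8, 9, 10}: each element appears exactly once.
So g is injective and surjective, hence bijective.
The image of g is {1, 2, 3, 4, 5, 6, 7, 8, 9, 10}, which has 10 elements.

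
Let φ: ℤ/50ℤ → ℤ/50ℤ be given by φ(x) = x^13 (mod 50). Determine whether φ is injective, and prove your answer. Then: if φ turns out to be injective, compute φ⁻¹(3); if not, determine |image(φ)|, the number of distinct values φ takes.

φ(0) = 0^13 = 0.
φ(10): Repeated squaring mod 50: 10^1 ≡ 10, 10^2 ≡ 10² = 100 ≡ 0, 10^4 ≡ 0² = 0, 10^8 ≡ 0² = 0. Since 13 = 8 + 4 + 1, 10^13 ≡ 0·0·10: 0·0 = 0, then 0·10 = 0. So 10^13 ≡ 0 (mod 50).
So φ(0) = φ(10) = 0 while 0 ≠ 10, so φ is not injective.
Since φ is not injective, we determine |image(φ)|. Computing x^13 mod 50 for each x (by repeated squaring, reducing mod 50 at every step), the values φ(0), φ(1), …, φ(49) are: 0, 1, 42, 23, 14, 25, 16, 7, 38, 29, 0, 31, 22, 3, 44, 25, 46, 37, 18, 9, 0, 11, 2, 33, 24, 25, 26, 17, 48, 39, 0, 41, 32, 13, 4, 25, 6, 47, 28, 19, 0, 21, 12, 43, 34, 25, 36, 27, 8, 49.
The distinct values are {0, 1, 2, 3, 4, 6, 7, 8, 9, 11, 12, 13, 14, 16, 17, 18, 19, 21, 22, 23, 24, 25, 26, 27, 28, 29, 31, 32, 33, 34, 36, 37, 38, 39, 41, 42, 43, 44, 46, 47, 48, 49}; there are 42 of them.

42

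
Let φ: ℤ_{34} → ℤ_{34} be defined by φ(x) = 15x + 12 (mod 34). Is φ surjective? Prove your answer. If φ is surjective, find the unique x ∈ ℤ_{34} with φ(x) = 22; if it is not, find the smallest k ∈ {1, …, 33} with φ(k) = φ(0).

12

Since gcd(15, 34) = 1, 15 is invertible modulo 34. Euclid's algorithm: 34 = 2·15 + 4, 15 = 3·4 + 3, 4 = 1·3 + 1; back-substituting gives 1 = 25·15 − 11·34, so 15⁻¹ ≡ 25 (mod 34).
Then y ↦ 25(y − 12) is a two-sided inverse to φ, so every y ∈ ℤ_{34} has a preimage.
So φ is surjective.
Since φ is surjective, we find φ⁻¹(22): we need 15x ≡ 22 − 12 ≡ 10 (mod 34). Using 15⁻¹ = 25: x ≡ 25·10 = 250 = 7·34 + 12, so x = 12.
Check: φ(12) = 15·12 + 12 = 192 = 5·34 + 22 ≡ 22 (mod 34).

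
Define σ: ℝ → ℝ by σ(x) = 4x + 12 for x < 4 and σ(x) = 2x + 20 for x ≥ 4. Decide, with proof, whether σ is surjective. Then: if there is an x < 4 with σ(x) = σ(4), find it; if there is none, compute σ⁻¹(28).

Both pieces are strictly increasing (slopes 4 and 2), so each is injective on its own interval.
The left piece maps (−∞, 4) onto (−∞, 28); the right piece maps [4, ∞) onto [28, ∞).
These images together cover ℝ, so σ is surjective.
Because the two images are disjoint, no x < 4 has σ(x) = σ(4), so we compute σ⁻¹(28): 28 lies in [28, ∞), so solve 2x + 20 = 28: x = (28 − 20)/2 = 4.

4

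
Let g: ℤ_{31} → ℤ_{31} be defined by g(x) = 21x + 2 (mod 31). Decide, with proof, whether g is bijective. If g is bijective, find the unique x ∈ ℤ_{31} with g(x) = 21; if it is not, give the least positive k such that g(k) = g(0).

26

Suppose g(x_1) = g(x_2) in ℤ_{31}. Then 21x_1 + 2 ≡ 21x_2 + 2 (mod 31), hence 21(x_1 − x_2) ≡ 0 (mod 31).
Since gcd(21, 31) = 1, 21 is invertible modulo 31, therefore x_1 − x_2 ≡ 0 (mod 31), i.e. x_1 = x_2.
We now compute 21⁻¹ mod 31 explicitly. Euclid's algorithm: 31 = 1·21 + 10, 21 = 2·10 + 1; back-substituting gives 1 = 3·21 − 2·31, so 21⁻¹ ≡ 3 (mod 31).
For any y ∈ ℤ_{31}, x = 3(y − 2) mod 31 satisfies g(x) = 21·3(y − 2) + 2 ≡ y (since 21·3 ≡ 1 mod 31). So every y has a preimage.
Hence g is bijective.
Since g is bijective, we compute g⁻¹(21): solve 21x + 2 ≡ 21 (mod 31), i.e. 21x ≡ 19 (mod 31).
Multiplying by 21⁻¹ = 3 gives x ≡ 3·19 = 57 = 1·31 + 26 ≡ 26 (mod 31).
Check: g(26) = 21·26 + 2 = 548 = 17·31 + 21 ≡ 21 (mod 31).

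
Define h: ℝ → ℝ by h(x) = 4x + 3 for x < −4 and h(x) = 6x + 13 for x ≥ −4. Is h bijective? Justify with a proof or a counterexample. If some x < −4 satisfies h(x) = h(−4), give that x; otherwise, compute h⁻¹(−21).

-6

Both pieces are strictly increasing (slopes 4 and 6), so each is injective on its own interval.
The left piece maps (−∞, −4) onto (−∞, −13); the right piece maps [−4, ∞) onto [−11, ∞).
The images leave a gap (−13 has no preimage), so h is not surjective, hence not bijective.
Because the two images are disjoint, no x < −4 has h(x) = h(−4), so we compute h⁻¹(−21): −21 lies in (−∞, −13), so solve 4x + 3 = −21: x = (−21 − 3)/4 = −6.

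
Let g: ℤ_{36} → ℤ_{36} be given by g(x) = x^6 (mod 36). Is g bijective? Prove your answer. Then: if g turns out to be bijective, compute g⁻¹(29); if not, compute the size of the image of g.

4

g(2): Repeated squaring mod 36: 2^1 ≡ 2, 2^2 ≡ 2² = 4, 2^4 ≡ 4² = 16. Since 6 = 4 + 2, 2^6 ≡ 16·4: 16·4 = 64 ≡ 28. So 2^6 ≡ 28 (mod 36).
g(4): Repeated squaring mod 36: 4^1 ≡ 4, 4^2 ≡ 4² = 16, 4^4 ≡ 16² = 256 ≡ 4. Since 6 = 4 + 2, 4^6 ≡ 4·16: 4·16 = 64 ≡ 28. So 4^6 ≡ 28 (mod 36).
So g(2) = g(4) = 28 while 2 ≠ 4, hence g is not injective, hence not bijective.
Since g is not bijective, we determine |image(g)|. Computing x^6 mod 36 for each x (by repeated squaring, reducing mod 36 at every step), the values g(0), g(1), …, g(35) are: 0, 1, 28, 9, 28, 1, 0, 1, 28, 9, 28, 1, 0, 1, 28, 9, 28, 1, 0, 1, 28, 9, 28, 1, 0, 1, 28, 9, 28, 1, 0, 1, 28, 9, 28, 1.
The distinct values are {0, 1, 9, 28}; there are 4 of them.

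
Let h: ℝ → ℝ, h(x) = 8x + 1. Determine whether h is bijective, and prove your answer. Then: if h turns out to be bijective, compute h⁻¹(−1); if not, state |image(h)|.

-1/4

Suppose h(x_1) = h(x_2). Then 8x_1 + 1 = 8x_2 + 1, hence 8x_1 = 8x_2, therefore x_1 = x_2.
For any y ∈ ℝ, x = (y − 1)/8 satisfies h(x) = y.
Thus h is bijective.
Since h is bijective, we compute h⁻¹(−1) = (−1 − 1)/8 = −1/4.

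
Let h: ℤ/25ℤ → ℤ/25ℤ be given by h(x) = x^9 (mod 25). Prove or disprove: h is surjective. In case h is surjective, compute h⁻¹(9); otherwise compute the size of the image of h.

h(0) = 0^9 = 0.
h(5): Repeated squaring mod 25: 5^1 ≡ 5, 5^2 ≡ 5² = 25 ≡ 0, 5^4 ≡ 0² = 0, 5^8 ≡ 0² = 0. Since 9 = 8 + 1, 5^9 ≡ 0·5: 0·5 = 0. So 5^9 ≡ 0 (mod 25).
So h(0) = h(5) = 0 while 0 ≠ 5, thus h is not injective.
A non-injective map from the 25-element set ℤ/25ℤ to itself takes at most 24 distinct values, so it cannot be surjective. So h is not surjective.
Since h is not surjective, we determine |image(h)|. Computing x^9 mod 25 for each x (by repeated squaring, reducing mod 25 at every step), the values h(0), h(1), …, h(24) are: 0, 1, 12, 8, 19, 0, 21, 7, 3, 14, 0, 16, 2, 23, 9, 0, 11, 22, 18, 4, 0, 6, 17, 13, 24.
The distinct values are {0, 1, 2, 3, 4, 6, 7, 8, 9, 11, 12, 13, 14, 16, 17, 18, 19, 21, 22, 23, 24}; there are 21 of them.

21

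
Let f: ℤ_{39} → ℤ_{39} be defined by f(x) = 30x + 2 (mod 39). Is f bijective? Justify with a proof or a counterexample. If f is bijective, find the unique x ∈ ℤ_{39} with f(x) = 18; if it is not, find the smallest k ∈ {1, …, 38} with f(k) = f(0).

13

We have gcd(30, 39) = 3 > 1. Taking u = 0 and v = 13: f(0) = 2 and f(13) = 30·13 + 2 = 392 ≡ 2 (mod 39).
So f(0) = f(13) while 0 ≠ 13, therefore f is not injective, hence not bijective.
Since f is not bijective, we find the least positive k with f(k) = f(0): this means 30k ≡ 0 (mod 39), i.e. 39 ∣ 30k. Since gcd(30, 39) = 3, dividing through by 3 this holds exactly when 13 ∣ 10k, and as gcd(10, 13) = 1, exactly when 13 ∣ k.
The smallest positive such k is 13.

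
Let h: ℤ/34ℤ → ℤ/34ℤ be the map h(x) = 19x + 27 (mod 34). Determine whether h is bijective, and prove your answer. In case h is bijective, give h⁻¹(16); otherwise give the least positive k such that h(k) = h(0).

By definition, h is injective if h(x_1) = h(x_2) implies x_1 = x_2.
If h(x_1) = h(x_2), then 19x_1 ≡ 19x_2 (mod 34). Because gcd(19, 34) = 1, we may cancel 19 to get x_1 ≡ x_2 (mod 34).
We now compute 19⁻¹ mod 34 explicitly. Euclid's algorithm: 34 = 1·19 + 15, 19 = 1·15 + 4, 15 = 3·4 + 3, 4 = 1·3 + 1; back-substituting gives 1 = 9·19 − 5·34, so 19⁻¹ ≡ 9 (mod 34).
For any y ∈ ℤ/34ℤ, x = 9(y − 27) mod 34 satisfies h(x) = 19·9(y − 27) + 27 ≡ y (since 19·9 ≡ 1 mod 34). So every y has a preimage.
Thus h is bijective.
Since h is bijective, we compute h⁻¹(16): solve 19x + 27 ≡ 16 (mod 34), i.e. 19x ≡ 23 (mod 34).
Multiplying by 19⁻¹ = 9 gives x ≡ 9·23 = 207 = 6·34 + 3 ≡ 3 (mod 34).
Check: h(3) = 19·3 + 27 = 84 = 2·34 + 16 ≡ 16 (mod 34).

3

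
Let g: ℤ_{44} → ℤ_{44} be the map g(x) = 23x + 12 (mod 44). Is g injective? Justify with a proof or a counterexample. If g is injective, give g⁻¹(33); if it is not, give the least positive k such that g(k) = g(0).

If g(x_1) = g(x_2), then 23x_1 ≡ 23x_2 (mod 44). Because gcd(23, 44) = 1, we may cancel 23 to get x_1 ≡ x_2 (mod 44).
Hence g is injective.
We now compute 23⁻¹ mod 44 explicitly. Euclid's algorithm: 44 = 1·23 + 21, 23 = 1·21 + 2, 21 = 10·2 + 1; back-substituting gives 1 = 23·23 − 12·44, so 23⁻¹ ≡ 23 (mod 44).
Since g is injective, we find g⁻¹(33): we need 23x ≡ 33 − 12 ≡ 21 (mod 44). Using 23⁻¹ = 23: x ≡ 23·21 = 483 = 10·44 + 43, so x = 43.
Check: g(43) = 23·43 + 12 = 1001 = 22·44 + 33 ≡ 33 (mod 44).

43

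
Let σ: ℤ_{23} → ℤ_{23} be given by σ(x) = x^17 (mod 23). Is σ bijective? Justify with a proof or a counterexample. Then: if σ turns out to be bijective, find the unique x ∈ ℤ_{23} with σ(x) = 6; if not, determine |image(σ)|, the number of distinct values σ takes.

Since 23 is prime, the nonzero elements of ℤ_{23} form a cyclic group of order 22.
As gcd(17, 22) = 1, raising to the 17th power is a bijection on this group: if x_1^17 ≡ x_2^17 then (x_1x_2^{−1})^17 = 1, and the only element of order dividing gcd(17, 22) = 1 is 1, so x_1 = x_2.
With σ(0) = 0 this makes σ injective on all of ℤ_{23}, hence bijective (finite equal-size domain and codomain). In particular σ is bijective.
Since σ is bijective, we find the preimage of 6. The inverse of x ↦ x^17 on (ℤ_{23})^× is x ↦ x^13, because 17·13 = 221 = 10·22 + 1 ≡ 1 (mod 22) and x^{22} = 1 for x ≠ 0 (Fermat). So σ⁻¹(6) = 6^13 mod 23.
Repeated squaring mod 23: 6^1 ≡ 6, 6^2 ≡ 6² = 36 ≡ 13, 6^4 ≡ 13² = 169 ≡ 8, 6^8 ≡ 8² = 64 ≡ 18. Since 13 = 8 + 4 + 1, 6^13 ≡ 18·8·6: 18·8 = 144 ≡ 6, then 6·6 = 36 ≡ 13. So 6^13 ≡ 13 (mod 23).
Hence σ⁻¹(6) = 13.

13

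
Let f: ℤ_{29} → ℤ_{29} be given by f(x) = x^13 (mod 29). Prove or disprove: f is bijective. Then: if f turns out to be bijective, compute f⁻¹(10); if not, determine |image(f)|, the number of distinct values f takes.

26

Since 29 is prime, the nonzero elements of ℤ_{29} form a cyclic group of order 28.
As gcd(13, 28) = 1, raising to the 13th power is a bijection on this group: if x_1^13 ≡ x_2^13 then (x_1x_2^{−1})^13 = 1, and the only element of order dividing gcd(13, 28) = 1 is 1, so x_1 = x_2.
With f(0) = 0 this makes f injective on all of ℤ_{29}, hence bijective (finite equal-size domain and codomain). In particular f is bijective.
Since f is bijective, we find the preimage of 10. The inverse of x ↦ x^13 on (ℤ_{29})^× is x ↦ x^13, because 13·13 = 169 = 6·28 + 1 ≡ 1 (mod 28) and x^{28} = 1 for x ≠ 0 (Fermat). So f⁻¹(10) = 10^13 mod 29.
Repeated squaring mod 29: 10^1 ≡ 10, 10^2 ≡ 10² = 100 ≡ 13, 10^4 ≡ 13² = 169 ≡ 24, 10^8 ≡ 24² = 576 ≡ 25. Since 13 = 8 + 4 + 1, 10^13 ≡ 25·24·10: 25·24 = 600 ≡ 20, then 20·10 = 200 ≡ 26. So 10^13 ≡ 26 (mod 29).
Hence f⁻¹(10) = 26.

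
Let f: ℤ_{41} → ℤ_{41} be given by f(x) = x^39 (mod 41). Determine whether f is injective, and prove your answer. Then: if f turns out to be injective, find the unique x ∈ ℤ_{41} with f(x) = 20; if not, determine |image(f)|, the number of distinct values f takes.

Since 41 is prime, the nonzero elements of ℤ_{41} form a cyclic group of order 40.
As gcd(39, 40) = 1, raising to the 39th power is a bijection on this group: if a^39 ≡ b^39 then (ab^{−1})^39 = 1, and the only element of order dividing gcd(39, 40) = 1 is 1, so a = b.
With f(0) = 0 this makes f injective on all of ℤ_{41}, hence bijective (finite equal-size domain and codomain). In particular f is injective.
Since f is injective, we find the preimage of 20. The inverse of x ↦ x^39 on (ℤ_{41})^× is x ↦ x^39, because 39·39 = 1521 = 38·40 + 1 ≡ 1 (mod 40) and x^{40} = 1 for x ≠ 0 (Fermat). So f⁻¹(20) = 20^39 mod 41.
Repeated squaring mod 41: 20^1 ≡ 20, 20^2 ≡ 20² = 400 ≡ 31, 20^4 ≡ 31² = 961 ≡ 18, 20^8 ≡ 18² = 324 ≡ 37, 20^16 ≡ 37² = 1369 ≡ 16, 20^32 ≡ 16² = 256 ≡ 10. Since 39 = 32 + 4 + 2 + 1, 20^39 ≡ 10·18·31·20: 10·18 = 180 ≡ 16, then 16·31 = 496 ≡ 4, then 4·20 = 80 ≡ 39. So 20^39 ≡ 39 (mod 41).
Hence f⁻¹(20) = 39.

39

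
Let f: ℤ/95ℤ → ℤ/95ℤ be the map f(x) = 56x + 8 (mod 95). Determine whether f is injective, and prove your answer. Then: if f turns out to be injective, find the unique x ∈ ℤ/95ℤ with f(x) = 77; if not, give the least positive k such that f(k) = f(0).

64

Suppose f(u) = f(v) in ℤ/95ℤ. Then 56u + 8 ≡ 56v + 8 (mod 95), so 56(u − v) ≡ 0 (mod 95).
Since gcd(56, 95) = 1, 56 is invertible modulo 95, thus u − v ≡ 0 (mod 95), i.e. u = v.
Thus f is injective.
We now compute 56⁻¹ mod 95 explicitly. Euclid's algorithm: 95 = 1·56 + 39, 56 = 1·39 + 17, 39 = 2·17 + 5, 17 = 3·5 + 2, 5 = 2·2 + 1; back-substituting gives 1 = 56·56 − 33·95, so 56⁻¹ ≡ 56 (mod 95).
Since f is injective, we compute f⁻¹(77): solve 56x + 8 ≡ 77 (mod 95), i.e. 56x ≡ 69 (mod 95).
Multiplying by 56⁻¹ = 56 gives x ≡ 56·69 = 3864 = 40·95 + 64 ≡ 64 (mod 95).
Check: f(64) = 56·64 + 8 = 3592 = 37·95 + 77 ≡ 77 (mod 95).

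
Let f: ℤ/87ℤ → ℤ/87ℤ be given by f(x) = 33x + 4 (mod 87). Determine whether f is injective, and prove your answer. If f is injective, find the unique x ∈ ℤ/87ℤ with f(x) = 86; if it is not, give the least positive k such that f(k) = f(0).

29

By definition, f is injective when f(u) = f(v) forces u = v.
We have gcd(33, 87) = 3 > 1. Taking u = 0 and v = 29: f(0) = 4 and f(29) = 33·29 + 4 = 961 ≡ 4 (mod 87).
So f(0) = f(29) while 0 ≠ 29, so f is not injective.
Since f is not injective, we find the least positive k with f(k) = f(0): this means 33k ≡ 0 (mod 87), i.e. 87 ∣ 33k. Since gcd(33, 87) = 3, dividing through by 3 this holds exactly when 29 ∣ 11k, and as gcd(11, 29) = 1, exactly when 29 ∣ k.
The smallest positive such k is 29.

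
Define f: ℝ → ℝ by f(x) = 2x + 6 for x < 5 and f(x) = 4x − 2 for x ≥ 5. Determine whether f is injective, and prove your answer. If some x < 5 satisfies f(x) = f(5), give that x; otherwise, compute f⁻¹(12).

Both pieces are strictly increasing (slopes 2 and 4), so each is injective on its own interval.
The left piece maps (−∞, 5) onto (−∞, 16); the right piece maps [5, ∞) onto [18, ∞).
These images are disjoint, so no value is attained by both pieces. Hence f is injective.
Because the two images are disjoint, no x < 5 has f(x) = f(5), so we compute f⁻¹(12): 12 lies in (−∞, 16), so solve 2x + 6 = 12: x = (12 − 6)/2 = 3.

3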